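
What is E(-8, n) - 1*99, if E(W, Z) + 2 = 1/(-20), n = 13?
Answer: -2021/20 ≈ -101.05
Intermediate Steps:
E(W, Z) = -41/20 (E(W, Z) = -2 + 1/(-20) = -2 - 1/20 = -41/20)
E(-8, n) - 1*99 = -41/20 - 1*99 = -41/20 - 99 = -2021/20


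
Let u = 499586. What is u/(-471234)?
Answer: -249793/235617 ≈ -1.0602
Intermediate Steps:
u/(-471234) = 499586/(-471234) = 499586*(-1/471234) = -249793/235617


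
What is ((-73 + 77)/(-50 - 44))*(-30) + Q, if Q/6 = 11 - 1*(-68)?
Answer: 22338/47 ≈ 475.28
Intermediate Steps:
Q = 474 (Q = 6*(11 - 1*(-68)) = 6*(11 + 68) = 6*79 = 474)
((-73 + 77)/(-50 - 44))*(-30) + Q = ((-73 + 77)/(-50 - 44))*(-30) + 474 = (4/(-94))*(-30) + 474 = (4*(-1/94))*(-30) + 474 = -2/47*(-30) + 474 = 60/47 + 474 = 22338/47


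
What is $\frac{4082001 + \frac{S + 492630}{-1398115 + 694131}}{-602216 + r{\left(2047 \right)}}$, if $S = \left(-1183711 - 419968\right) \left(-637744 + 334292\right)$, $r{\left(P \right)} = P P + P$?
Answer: $\frac{1193511649723}{1263665359680} \approx 0.94448$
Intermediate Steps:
$r{\left(P \right)} = P + P^{2}$ ($r{\left(P \right)} = P^{2} + P = P + P^{2}$)
$S = 486639599908$ ($S = \left(-1603679\right) \left(-303452\right) = 486639599908$)
$\frac{4082001 + \frac{S + 492630}{-1398115 + 694131}}{-602216 + r{\left(2047 \right)}} = \frac{4082001 + \frac{486639599908 + 492630}{-1398115 + 694131}}{-602216 + 2047 \left(1 + 2047\right)} = \frac{4082001 + \frac{486640092538}{-703984}}{-602216 + 2047 \cdot 2048} = \frac{4082001 + 486640092538 \left(- \frac{1}{703984}\right)}{-602216 + 4192256} = \frac{4082001 - \frac{243320046269}{351992}}{3590040} = \frac{1193511649723}{351992} \cdot \frac{1}{3590040} = \frac{1193511649723}{1263665359680}$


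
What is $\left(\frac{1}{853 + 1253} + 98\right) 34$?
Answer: $\frac{3508613}{1053} \approx 3332.0$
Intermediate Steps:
$\left(\frac{1}{853 + 1253} + 98\right) 34 = \left(\frac{1}{2106} + 98\right) 34 = \frac{206389}{2106} \cdot 34 = \frac{3508613}{1053}$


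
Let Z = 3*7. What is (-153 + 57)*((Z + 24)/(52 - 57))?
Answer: 864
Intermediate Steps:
Z = 21
(-153 + 57)*((Z + 24)/(52 - 57)) = (-153 + 57)*((21 + 24)/(52 - 57)) = -4320/(-5) = -4320*(-1)/5 = -96*(-9) = 864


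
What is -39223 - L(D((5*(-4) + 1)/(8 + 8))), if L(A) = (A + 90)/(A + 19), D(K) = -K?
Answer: -12670488/323 ≈ -39228.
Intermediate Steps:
L(A) = (90 + A)/(19 + A)
-39223 - L(D((5*(-4) + 1)/(8 + 8))) = -39223 - (90 - (5*(-4) + 1)/(8 + 8))/(19 - (5*(-4) + 1)/(8 + 8)) = -39223 - (90 - (-20 + 1)/16)/(19 - (-20 + 1)/16) = -39223 - (90 - (-19)/16)/(19 - (-19)/16) = -39223 - (90 - 1*(-19/16))/(19 - 1*(-19/16)) = -39223 - (90 + 19/16)/(19 + 19/16) = -39223 - 1459/(323/16*16) = -39223 - 16*1459/(323*16) = -39223 - 1*1459/323 = -39223 - 1459/323 = -12670488/323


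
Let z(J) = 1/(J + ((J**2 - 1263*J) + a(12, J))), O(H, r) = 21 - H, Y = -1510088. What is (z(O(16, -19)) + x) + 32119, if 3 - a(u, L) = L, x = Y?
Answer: -9291991104/6287 ≈ -1.4780e+6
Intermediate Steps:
x = -1510088
a(u, L) = 3 - L
z(J) = 1/(3 + J**2 - 1263*J) (z(J) = 1/(J + ((J**2 - 1263*J) + (3 - J))) = 1/(J + (3 + J**2 - 1264*J)) = 1/(3 + J**2 - 1263*J))
(z(O(16, -19)) + x) + 32119 = (1/(3 + (21 - 1*16)**2 - 1263*(21 - 1*16)) - 1510088) + 32119 = (1/(3 + (21 - 16)**2 - 1263*(21 - 16)) - 1510088) + 32119 = (1/(3 + 5**2 - 1263*5) - 1510088) + 32119 = (1/(3 + 25 - 6315) - 1510088) + 32119 = (1/(-6287) - 1510088) + 32119 = (-1/6287 - 1510088) + 32119 = -9493923257/6287 + 32119 = -9291991104/6287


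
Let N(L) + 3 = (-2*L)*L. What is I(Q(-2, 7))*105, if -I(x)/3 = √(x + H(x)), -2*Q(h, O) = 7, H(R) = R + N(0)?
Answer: -315*I*√10 ≈ -996.12*I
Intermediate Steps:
N(L) = -3 - 2*L² (N(L) = -3 + (-2*L)*L = -3 - 2*L²)
H(R) = -3 + R (H(R) = R + (-3 - 2*0²) = R + (-3 - 2*0) = R + (-3 + 0) = R - 3 = -3 + R)
Q(h, O) = -7/2 (Q(h, O) = -½*7 = -7/2)
I(x) = -3*√(-3 + 2*x) (I(x) = -3*√(x + (-3 + x)) = -3*√(-3 + 2*x))
I(Q(-2, 7))*105 = -3*√(-3 + 2*(-7/2))*105 = -3*√(-3 - 7)*105 = -3*I*√10*105 = -315*I*√10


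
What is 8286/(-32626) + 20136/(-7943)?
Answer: -361386417/129574159 ≈ -2.7890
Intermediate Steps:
8286/(-32626) + 20136/(-7943) = 8286*(-1/32626) + 20136*(-1/7943) = -4143/16313 - 20136/7943 = -361386417/129574159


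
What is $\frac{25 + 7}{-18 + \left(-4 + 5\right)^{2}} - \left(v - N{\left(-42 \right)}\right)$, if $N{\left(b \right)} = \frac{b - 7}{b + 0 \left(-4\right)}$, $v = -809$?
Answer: $\frac{82445}{102} \approx 808.28$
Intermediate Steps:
$N{\left(b \right)} = \frac{-7 + b}{b}$ ($N{\left(b \right)} = \frac{-7 + b}{b + 0} = \frac{-7 + b}{b}$)
$\frac{25 + 7}{-18 + \left(-4 + 5\right)^{2}} - \left(v - N{\left(-42 \right)}\right) = \frac{25 + 7}{-18 + \left(-4 + 5\right)^{2}} - \left(-809 - \frac{-7 - 42}{-42}\right) = \frac{32}{-18 + 1^{2}} - \left(-809 - \left(- \frac{1}{42}\right) \left(-49\right)\right) = \frac{32}{-18 + 1} - \left(-809 - \frac{7}{6}\right) = \frac{32}{-17} - \left(-809 - \frac{7}{6}\right) = 32 \left(- \frac{1}{17}\right) - - \frac{4861}{6} = - \frac{32}{17} + \frac{4861}{6} = \frac{82445}{102}$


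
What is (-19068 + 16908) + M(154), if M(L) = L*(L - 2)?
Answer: 21248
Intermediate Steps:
M(L) = L*(-2 + L)
(-19068 + 16908) + M(154) = (-19068 + 16908) + 154*(-2 + 154) = -2160 + 154*152 = -2160 + 23408 = 21248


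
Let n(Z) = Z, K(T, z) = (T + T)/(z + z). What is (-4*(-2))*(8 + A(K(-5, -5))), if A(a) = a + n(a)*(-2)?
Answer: 56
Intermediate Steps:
K(T, z) = T/z (K(T, z) = (2*T)/((2*z)) = (2*T)*(1/(2*z)) = T/z)
A(a) = -a (A(a) = a + a*(-2) = a - 2*a = -a)
(-4*(-2))*(8 + A(K(-5, -5))) = (-4*(-2))*(8 - (-5)/(-5)) = 8*(8 - (-5)*(-1)/5) = 8*(8 - 1*1) = 8*(8 - 1) = 8*7 = 56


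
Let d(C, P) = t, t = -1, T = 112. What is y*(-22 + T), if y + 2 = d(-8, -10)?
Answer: -270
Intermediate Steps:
d(C, P) = -1
y = -3 (y = -2 - 1 = -3)
y*(-22 + T) = -3*(-22 + 112) = -3*90 = -270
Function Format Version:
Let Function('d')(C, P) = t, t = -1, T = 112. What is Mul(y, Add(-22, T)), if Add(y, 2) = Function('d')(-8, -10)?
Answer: -270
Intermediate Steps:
Function('d')(C, P) = -1
y = -3 (y = Add(-2, -1) = -3)
Mul(y, Add(-22, T)) = Mul(-3, Add(-22, 112)) = Mul(-3, 90) = -270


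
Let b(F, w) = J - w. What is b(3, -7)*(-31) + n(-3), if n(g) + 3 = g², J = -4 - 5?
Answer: 68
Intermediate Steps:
J = -9
b(F, w) = -9 - w
n(g) = -3 + g²
b(3, -7)*(-31) + n(-3) = (-9 - 1*(-7))*(-31) + (-3 + (-3)²) = (-9 + 7)*(-31) + (-3 + 9) = -2*(-31) + 6 = 62 + 6 = 68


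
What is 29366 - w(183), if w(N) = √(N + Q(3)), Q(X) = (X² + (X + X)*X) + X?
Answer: 29366 - √213 ≈ 29351.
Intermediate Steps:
Q(X) = X + 3*X² (Q(X) = (X² + (2*X)*X) + X = (X² + 2*X²) + X = 3*X² + X = X + 3*X²)
w(N) = √(30 + N) (w(N) = √(N + 3*(1 + 3*3)) = √(N + 3*(1 + 9)) = √(N + 3*10) = √(N + 30) = √(30 + N))
29366 - w(183) = 29366 - √(30 + 183) = 29366 - √213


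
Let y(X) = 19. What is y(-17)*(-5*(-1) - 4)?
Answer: 19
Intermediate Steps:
y(-17)*(-5*(-1) - 4) = 19*(-5*(-1) - 4) = 19*(5 - 4) = 19*1 = 19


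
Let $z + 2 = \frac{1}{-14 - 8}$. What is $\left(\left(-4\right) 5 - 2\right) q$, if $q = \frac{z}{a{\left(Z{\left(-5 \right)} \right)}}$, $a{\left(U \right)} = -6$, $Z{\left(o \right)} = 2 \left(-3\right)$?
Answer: $- \frac{15}{2} \approx -7.5$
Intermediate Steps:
$Z{\left(o \right)} = -6$
$z = - \frac{45}{22}$ ($z = -2 + \frac{1}{-14 - 8} = -2 + \frac{1}{-22} = -2 - \frac{1}{22} = - \frac{45}{22} \approx -2.0455$)
$q = \frac{15}{44}$ ($q = - \frac{45}{22 \left(-6\right)} = \left(- \frac{45}{22}\right) \left(- \frac{1}{6}\right) = \frac{15}{44} \approx 0.34091$)
$\left(\left(-4\right) 5 - 2\right) q = \left(\left(-4\right) 5 - 2\right) \frac{15}{44} = \left(-20 - 2\right) \frac{15}{44} = \left(-22\right) \frac{15}{44} = - \frac{15}{2}$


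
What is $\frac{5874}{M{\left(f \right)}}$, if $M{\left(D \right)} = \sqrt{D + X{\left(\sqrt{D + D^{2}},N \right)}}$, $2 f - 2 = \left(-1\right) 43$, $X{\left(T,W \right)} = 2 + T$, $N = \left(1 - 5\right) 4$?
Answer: $\frac{5874 \sqrt{2}}{\sqrt{-37 + \sqrt{1599}}} \approx 4806.1$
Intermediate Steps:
$N = -16$ ($N = \left(-4\right) 4 = -16$)
$f = - \frac{41}{2}$ ($f = 1 + \frac{\left(-1\right) 43}{2} = 1 + \frac{1}{2} \left(-43\right) = 1 - \frac{43}{2} = - \frac{41}{2} \approx -20.5$)
$M{\left(D \right)} = \sqrt{2 + D + \sqrt{D + D^{2}}}$ ($M{\left(D \right)} = \sqrt{D + \left(2 + \sqrt{D + D^{2}}\right)} = \sqrt{2 + D + \sqrt{D + D^{2}}}$)
$\frac{5874}{M{\left(f \right)}} = \frac{5874}{\sqrt{2 - \frac{41}{2} + \sqrt{- \frac{41 \left(1 - \frac{41}{2}\right)}{2}}}} = \frac{5874}{\sqrt{2 - \frac{41}{2} + \sqrt{\left(- \frac{41}{2}\right) \left(- \frac{39}{2}\right)}}} = \frac{5874}{\sqrt{2 - \frac{41}{2} + \sqrt{\frac{1599}{4}}}} = \frac{5874}{\sqrt{2 - \frac{41}{2} + \frac{\sqrt{1599}}{2}}} = \frac{5874}{\sqrt{- \frac{37}{2} + \frac{\sqrt{1599}}{2}}}$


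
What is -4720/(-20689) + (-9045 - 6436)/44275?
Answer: -111308409/916005475 ≈ -0.12152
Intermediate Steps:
-4720/(-20689) + (-9045 - 6436)/44275 = -4720*(-1/20689) - 15481*1/44275 = 4720/20689 - 15481/44275 = -111308409/916005475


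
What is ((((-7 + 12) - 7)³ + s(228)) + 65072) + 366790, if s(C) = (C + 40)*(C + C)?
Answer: 554062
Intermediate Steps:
s(C) = 2*C*(40 + C) (s(C) = (40 + C)*(2*C) = 2*C*(40 + C))
((((-7 + 12) - 7)³ + s(228)) + 65072) + 366790 = ((((-7 + 12) - 7)³ + 2*228*(40 + 228)) + 65072) + 366790 = (((5 - 7)³ + 2*228*268) + 65072) + 366790 = (((-2)³ + 122208) + 65072) + 366790 = ((-8 + 122208) + 65072) + 366790 = (122200 + 65072) + 366790 = 187272 + 366790 = 554062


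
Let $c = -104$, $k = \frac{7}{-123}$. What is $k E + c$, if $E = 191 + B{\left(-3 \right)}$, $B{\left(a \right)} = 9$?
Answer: $- \frac{14192}{123} \approx -115.38$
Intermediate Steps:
$E = 200$ ($E = 191 + 9 = 200$)
$k = - \frac{7}{123}$ ($k = 7 \left(- \frac{1}{123}\right) = - \frac{7}{123} \approx -0.056911$)
$k E + c = \left(- \frac{7}{123}\right) 200 - 104 = - \frac{1400}{123} - 104 = - \frac{14192}{123}$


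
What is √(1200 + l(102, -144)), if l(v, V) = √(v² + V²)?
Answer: √(1200 + 6*√865) ≈ 37.101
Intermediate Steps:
l(v, V) = √(V² + v²)
√(1200 + l(102, -144)) = √(1200 + √((-144)² + 102²)) = √(1200 + √(20736 + 10404)) = √(1200 + √31140) = √(1200 + 6*√865)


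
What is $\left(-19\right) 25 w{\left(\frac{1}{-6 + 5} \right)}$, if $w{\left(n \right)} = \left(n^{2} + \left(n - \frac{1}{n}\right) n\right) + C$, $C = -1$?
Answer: $0$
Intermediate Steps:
$w{\left(n \right)} = -1 + n^{2} + n \left(n - \frac{1}{n}\right)$ ($w{\left(n \right)} = \left(n^{2} + \left(n - \frac{1}{n}\right) n\right) - 1 = \left(n^{2} + n \left(n - \frac{1}{n}\right)\right) - 1 = -1 + n^{2} + n \left(n - \frac{1}{n}\right)$)
$\left(-19\right) 25 w{\left(\frac{1}{-6 + 5} \right)} = \left(-19\right) 25 \left(-2 + 2 \left(\frac{1}{-6 + 5}\right)^{2}\right) = - 475 \left(-2 + 2 \left(\frac{1}{-1}\right)^{2}\right) = - 475 \left(-2 + 2 \left(-1\right)^{2}\right) = - 475 \left(-2 + 2 \cdot 1\right) = - 475 \left(-2 + 2\right) = \left(-475\right) 0 = 0$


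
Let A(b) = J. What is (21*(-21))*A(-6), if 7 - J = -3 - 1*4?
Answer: -6174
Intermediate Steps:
J = 14 (J = 7 - (-3 - 1*4) = 7 - (-3 - 4) = 7 - 1*(-7) = 7 + 7 = 14)
A(b) = 14
(21*(-21))*A(-6) = (21*(-21))*14 = -441*14 = -6174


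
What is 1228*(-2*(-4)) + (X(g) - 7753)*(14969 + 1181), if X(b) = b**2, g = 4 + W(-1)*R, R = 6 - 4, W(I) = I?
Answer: -125136526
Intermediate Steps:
R = 2
g = 2 (g = 4 - 1*2 = 4 - 2 = 2)
1228*(-2*(-4)) + (X(g) - 7753)*(14969 + 1181) = 1228*(-2*(-4)) + (2**2 - 7753)*(14969 + 1181) = 1228*8 + (4 - 7753)*16150 = 9824 - 7749*16150 = 9824 - 125146350 = -125136526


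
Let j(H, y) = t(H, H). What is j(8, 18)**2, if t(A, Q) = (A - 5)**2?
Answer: 81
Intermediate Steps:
t(A, Q) = (-5 + A)**2
j(H, y) = (-5 + H)**2
j(8, 18)**2 = ((-5 + 8)**2)**2 = (3**2)**2 = 9**2 = 81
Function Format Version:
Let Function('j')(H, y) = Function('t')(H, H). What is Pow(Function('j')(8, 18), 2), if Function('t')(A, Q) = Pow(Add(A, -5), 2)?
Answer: 81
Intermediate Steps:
Function('t')(A, Q) = Pow(Add(-5, A), 2)
Function('j')(H, y) = Pow(Add(-5, H), 2)
Pow(Function('j')(8, 18), 2) = Pow(Pow(Add(-5, 8), 2), 2) = Pow(Pow(3, 2), 2) = Pow(9, 2) = 81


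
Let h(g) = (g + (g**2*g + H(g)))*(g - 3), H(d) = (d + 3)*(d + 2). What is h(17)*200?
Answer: 14868000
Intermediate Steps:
H(d) = (2 + d)*(3 + d) (H(d) = (3 + d)*(2 + d) = (2 + d)*(3 + d))
h(g) = (-3 + g)*(6 + g**2 + g**3 + 6*g) (h(g) = (g + (g**2*g + (6 + g**2 + 5*g)))*(g - 3) = (g + (g**3 + (6 + g**2 + 5*g)))*(-3 + g) = (g + (6 + g**2 + g**3 + 5*g))*(-3 + g) = (6 + g**2 + g**3 + 6*g)*(-3 + g) = (-3 + g)*(6 + g**2 + g**3 + 6*g))
h(17)*200 = (-18 + 17**4 - 12*17 - 2*17**3 + 3*17**2)*200 = (-18 + 83521 - 204 - 2*4913 + 3*289)*200 = (-18 + 83521 - 204 - 9826 + 867)*200 = 74340*200 = 14868000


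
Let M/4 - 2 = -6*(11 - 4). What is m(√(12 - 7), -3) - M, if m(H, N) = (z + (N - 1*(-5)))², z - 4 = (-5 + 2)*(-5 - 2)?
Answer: 889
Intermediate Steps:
z = 25 (z = 4 + (-5 + 2)*(-5 - 2) = 4 - 3*(-7) = 4 + 21 = 25)
m(H, N) = (30 + N)² (m(H, N) = (25 + (N - 1*(-5)))² = (25 + (N + 5))² = (25 + (5 + N))² = (30 + N)²)
M = -160 (M = 8 + 4*(-6*(11 - 4)) = 8 + 4*(-6*7) = 8 + 4*(-42) = 8 - 168 = -160)
m(√(12 - 7), -3) - M = (30 - 3)² - 1*(-160) = 27² + 160 = 729 + 160 = 889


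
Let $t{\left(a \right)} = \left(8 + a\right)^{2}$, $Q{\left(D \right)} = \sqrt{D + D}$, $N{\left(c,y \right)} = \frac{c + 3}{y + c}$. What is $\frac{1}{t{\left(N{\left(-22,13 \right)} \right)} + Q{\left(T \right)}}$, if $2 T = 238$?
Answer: $\frac{95823}{9573349} - \frac{6561 \sqrt{238}}{67013443} \approx 0.0084989$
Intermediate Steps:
$N{\left(c,y \right)} = \frac{3 + c}{c + y}$
$T = 119$ ($T = \frac{1}{2} \cdot 238 = 119$)
$Q{\left(D \right)} = \sqrt{2} \sqrt{D}$ ($Q{\left(D \right)} = \sqrt{2 D} = \sqrt{2} \sqrt{D}$)
$\frac{1}{t{\left(N{\left(-22,13 \right)} \right)} + Q{\left(T \right)}} = \frac{1}{\left(8 + \frac{3 - 22}{-22 + 13}\right)^{2} + \sqrt{2} \sqrt{119}} = \frac{1}{\left(8 + \frac{1}{-9} \left(-19\right)\right)^{2} + \sqrt{238}} = \frac{1}{\left(8 - - \frac{19}{9}\right)^{2} + \sqrt{238}} = \frac{1}{\left(8 + \frac{19}{9}\right)^{2} + \sqrt{238}} = \frac{1}{\left(\frac{91}{9}\right)^{2} + \sqrt{238}} = \frac{1}{\frac{8281}{81} + \sqrt{238}}$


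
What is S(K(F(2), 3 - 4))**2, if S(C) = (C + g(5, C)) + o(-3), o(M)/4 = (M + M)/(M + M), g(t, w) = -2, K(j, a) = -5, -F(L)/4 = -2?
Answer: 9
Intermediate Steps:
F(L) = 8 (F(L) = -4*(-2) = 8)
o(M) = 4 (o(M) = 4*((M + M)/(M + M)) = 4*((2*M)/((2*M))) = 4*((2*M)*(1/(2*M))) = 4*1 = 4)
S(C) = 2 + C (S(C) = (C - 2) + 4 = (-2 + C) + 4 = 2 + C)
S(K(F(2), 3 - 4))**2 = (2 - 5)**2 = (-3)**2 = 9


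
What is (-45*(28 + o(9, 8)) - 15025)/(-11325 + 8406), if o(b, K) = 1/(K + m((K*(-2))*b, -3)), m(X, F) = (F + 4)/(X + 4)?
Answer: 6076405/1088787 ≈ 5.5809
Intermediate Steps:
m(X, F) = (4 + F)/(4 + X)
o(b, K) = 1/(K + 1/(4 - 2*K*b)) (o(b, K) = 1/(K + (4 - 3)/(4 + (K*(-2))*b)) = 1/(K + 1/(4 + (-2*K)*b)) = 1/(K + 1/(4 - 2*K*b)))
(-45*(28 + o(9, 8)) - 15025)/(-11325 + 8406) = (-45*(28 + 2*(-2 + 8*9)/(-1 + 2*8*(-2 + 8*9))) - 15025)/(-11325 + 8406) = (-45*(28 + 2*(-2 + 72)/(-1 + 2*8*(-2 + 72))) - 15025)/(-2919) = (-45*(28 + 2*70/(-1 + 2*8*70)) - 15025)*(-1/2919) = (-45*(28 + 2*70/(-1 + 1120)) - 15025)*(-1/2919) = (-45*(28 + 2*70/1119) - 15025)*(-1/2919) = (-45*(28 + 2*(1/1119)*70) - 15025)*(-1/2919) = (-45*(28 + 140/1119) - 15025)*(-1/2919) = (-45*31472/1119 - 15025)*(-1/2919) = (-472080/373 - 15025)*(-1/2919) = -6076405/373*(-1/2919) = 6076405/1088787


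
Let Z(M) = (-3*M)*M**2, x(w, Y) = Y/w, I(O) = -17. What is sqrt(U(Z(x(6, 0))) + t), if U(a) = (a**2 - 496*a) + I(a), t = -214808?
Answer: 5*I*sqrt(8593) ≈ 463.49*I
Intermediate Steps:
Z(M) = -3*M**3
U(a) = -17 + a**2 - 496*a (U(a) = (a**2 - 496*a) - 17 = -17 + a**2 - 496*a)
sqrt(U(Z(x(6, 0))) + t) = sqrt((-17 + (-3*(0/6)**3)**2 - (-1488)*(0/6)**3) - 214808) = sqrt((-17 + (-3*(0*(1/6))**3)**2 - (-1488)*(0*(1/6))**3) - 214808) = sqrt((-17 + (-3*0**3)**2 - (-1488)*0**3) - 214808) = sqrt((-17 + (-3*0)**2 - (-1488)*0) - 214808) = sqrt((-17 + 0**2 - 496*0) - 214808) = sqrt((-17 + 0 + 0) - 214808) = sqrt(-17 - 214808) = sqrt(-214825) = 5*I*sqrt(8593)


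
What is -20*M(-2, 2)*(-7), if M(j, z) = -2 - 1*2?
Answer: -560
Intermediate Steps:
M(j, z) = -4 (M(j, z) = -2 - 2 = -4)
-20*M(-2, 2)*(-7) = -20*(-4)*(-7) = 80*(-7) = -560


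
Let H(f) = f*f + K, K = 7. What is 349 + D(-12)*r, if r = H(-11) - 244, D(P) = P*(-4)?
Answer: -5219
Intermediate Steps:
D(P) = -4*P
H(f) = 7 + f² (H(f) = f*f + 7 = f² + 7 = 7 + f²)
r = -116 (r = (7 + (-11)²) - 244 = (7 + 121) - 244 = 128 - 244 = -116)
349 + D(-12)*r = 349 - 4*(-12)*(-116) = 349 + 48*(-116) = 349 - 5568 = -5219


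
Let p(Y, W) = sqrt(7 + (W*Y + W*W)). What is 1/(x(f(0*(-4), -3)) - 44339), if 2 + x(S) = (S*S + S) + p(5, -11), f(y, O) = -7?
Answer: -44299/1962401328 - sqrt(73)/1962401328 ≈ -2.2578e-5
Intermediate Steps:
p(Y, W) = sqrt(7 + W**2 + W*Y) (p(Y, W) = sqrt(7 + (W*Y + W**2)) = sqrt(7 + (W**2 + W*Y)) = sqrt(7 + W**2 + W*Y))
x(S) = -2 + S + sqrt(73) + S**2 (x(S) = -2 + ((S*S + S) + sqrt(7 + (-11)**2 - 11*5)) = -2 + ((S**2 + S) + sqrt(7 + 121 - 55)) = -2 + ((S + S**2) + sqrt(73)) = -2 + (S + sqrt(73) + S**2) = -2 + S + sqrt(73) + S**2)
1/(x(f(0*(-4), -3)) - 44339) = 1/((-2 - 7 + sqrt(73) + (-7)**2) - 44339) = 1/((-2 - 7 + sqrt(73) + 49) - 44339) = 1/((40 + sqrt(73)) - 44339) = 1/(-44299 + sqrt(73))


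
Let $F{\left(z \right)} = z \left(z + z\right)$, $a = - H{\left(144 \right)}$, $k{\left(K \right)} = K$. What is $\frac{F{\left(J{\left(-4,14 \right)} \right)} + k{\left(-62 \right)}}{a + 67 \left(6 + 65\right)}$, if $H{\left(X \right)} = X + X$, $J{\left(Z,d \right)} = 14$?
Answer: $\frac{330}{4469} \approx 0.073842$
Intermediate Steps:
$H{\left(X \right)} = 2 X$
$a = -288$ ($a = - 2 \cdot 144 = \left(-1\right) 288 = -288$)
$F{\left(z \right)} = 2 z^{2}$ ($F{\left(z \right)} = z 2 z = 2 z^{2}$)
$\frac{F{\left(J{\left(-4,14 \right)} \right)} + k{\left(-62 \right)}}{a + 67 \left(6 + 65\right)} = \frac{2 \cdot 14^{2} - 62}{-288 + 67 \left(6 + 65\right)} = \frac{2 \cdot 196 - 62}{-288 + 67 \cdot 71} = \frac{392 - 62}{-288 + 4757} = \frac{330}{4469}$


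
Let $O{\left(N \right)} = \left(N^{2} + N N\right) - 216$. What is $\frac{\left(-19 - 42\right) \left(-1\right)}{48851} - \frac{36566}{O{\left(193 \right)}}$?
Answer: $- \frac{890877232}{1814374991} \approx -0.49101$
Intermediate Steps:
$O{\left(N \right)} = -216 + 2 N^{2}$ ($O{\left(N \right)} = \left(N^{2} + N^{2}\right) - 216 = 2 N^{2} - 216 = -216 + 2 N^{2}$)
$\frac{\left(-19 - 42\right) \left(-1\right)}{48851} - \frac{36566}{O{\left(193 \right)}} = \frac{\left(-19 - 42\right) \left(-1\right)}{48851} - \frac{36566}{-216 + 2 \cdot 193^{2}} = \left(-61\right) \left(-1\right) \frac{1}{48851} - \frac{36566}{-216 + 2 \cdot 37249} = 61 \cdot \frac{1}{48851} - \frac{36566}{-216 + 74498} = \frac{61}{48851} - \frac{36566}{74282} = \frac{61}{48851} - \frac{18283}{37141} = - \frac{890877232}{1814374991}$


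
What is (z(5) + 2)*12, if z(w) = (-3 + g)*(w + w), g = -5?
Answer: -936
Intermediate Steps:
z(w) = -16*w (z(w) = (-3 - 5)*(w + w) = -16*w)
(z(5) + 2)*12 = (-16*5 + 2)*12 = (-80 + 2)*12 = -78*12 = -936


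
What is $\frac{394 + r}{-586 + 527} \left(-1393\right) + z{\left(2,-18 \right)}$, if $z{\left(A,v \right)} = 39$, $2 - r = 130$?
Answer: $\frac{372839}{59} \approx 6319.3$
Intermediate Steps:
$r = -128$ ($r = 2 - 130 = -128$)
$\frac{394 + r}{-586 + 527} \left(-1393\right) + z{\left(2,-18 \right)} = \frac{394 - 128}{-586 + 527} \left(-1393\right) + 39 = \frac{266}{-59} \left(-1393\right) + 39 = 266 \left(- \frac{1}{59}\right) \left(-1393\right) + 39 = \left(- \frac{266}{59}\right) \left(-1393\right) + 39 = \frac{370538}{59} + 39 = \frac{372839}{59}$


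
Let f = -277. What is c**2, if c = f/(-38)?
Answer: 76729/1444 ≈ 53.136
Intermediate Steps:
c = 277/38 (c = -277/(-38) = -277*(-1/38) = 277/38 ≈ 7.2895)
c**2 = (277/38)**2 = 76729/1444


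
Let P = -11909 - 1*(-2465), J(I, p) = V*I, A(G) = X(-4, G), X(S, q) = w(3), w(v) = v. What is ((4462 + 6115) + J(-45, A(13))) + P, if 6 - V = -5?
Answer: 638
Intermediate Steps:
V = 11 (V = 6 - 1*(-5) = 6 + 5 = 11)
X(S, q) = 3
A(G) = 3
J(I, p) = 11*I
P = -9444 (P = -11909 + 2465 = -9444)
((4462 + 6115) + J(-45, A(13))) + P = ((4462 + 6115) + 11*(-45)) - 9444 = (10577 - 495) - 9444 = 10082 - 9444 = 638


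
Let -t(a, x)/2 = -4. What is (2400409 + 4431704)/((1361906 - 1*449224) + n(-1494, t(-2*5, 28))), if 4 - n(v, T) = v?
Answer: 6832113/914180 ≈ 7.4735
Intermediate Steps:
t(a, x) = 8 (t(a, x) = -2*(-4) = 8)
n(v, T) = 4 - v
(2400409 + 4431704)/((1361906 - 1*449224) + n(-1494, t(-2*5, 28))) = (2400409 + 4431704)/((1361906 - 1*449224) + (4 - 1*(-1494))) = 6832113/((1361906 - 449224) + (4 + 1494)) = 6832113/(912682 + 1498) = 6832113/914180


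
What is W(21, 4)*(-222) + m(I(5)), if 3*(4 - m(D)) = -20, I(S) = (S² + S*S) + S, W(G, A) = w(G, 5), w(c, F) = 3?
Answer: -1966/3 ≈ -655.33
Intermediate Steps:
W(G, A) = 3
I(S) = S + 2*S² (I(S) = (S² + S²) + S = 2*S² + S = S + 2*S²)
m(D) = 32/3 (m(D) = 4 - ⅓*(-20) = 4 + 20/3 = 32/3)
W(21, 4)*(-222) + m(I(5)) = 3*(-222) + 32/3 = -666 + 32/3 = -1966/3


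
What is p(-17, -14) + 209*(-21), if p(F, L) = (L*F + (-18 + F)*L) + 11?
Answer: -3650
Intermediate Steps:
p(F, L) = 11 + F*L + L*(-18 + F) (p(F, L) = (F*L + L*(-18 + F)) + 11 = 11 + F*L + L*(-18 + F))
p(-17, -14) + 209*(-21) = (11 - 18*(-14) + 2*(-17)*(-14)) + 209*(-21) = (11 + 252 + 476) - 4389 = 739 - 4389 = -3650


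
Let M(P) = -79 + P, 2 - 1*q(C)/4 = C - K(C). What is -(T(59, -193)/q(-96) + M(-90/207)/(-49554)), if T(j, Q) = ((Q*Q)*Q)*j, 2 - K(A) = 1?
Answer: 26857030070603/25074324 ≈ 1.0711e+6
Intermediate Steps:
K(A) = 1 (K(A) = 2 - 1*1 = 2 - 1 = 1)
q(C) = 12 - 4*C (q(C) = 8 - 4*(C - 1*1) = 8 - 4*(C - 1) = 8 - 4*(-1 + C) = 8 + (4 - 4*C) = 12 - 4*C)
T(j, Q) = j*Q**3 (T(j, Q) = (Q**2*Q)*j = Q**3*j = j*Q**3)
-(T(59, -193)/q(-96) + M(-90/207)/(-49554)) = -((59*(-193)**3)/(12 - 4*(-96)) + (-79 - 90/207)/(-49554)) = -((59*(-7189057))/(12 + 384) + (-79 - 90*1/207)*(-1/49554)) = -(-424154363/396 + (-79 - 10/23)*(-1/49554)) = -(-424154363*1/396 - 1827/23*(-1/49554)) = -(-424154363/396 + 203/126638) = -1*(-26857030070603/25074324) = 26857030070603/25074324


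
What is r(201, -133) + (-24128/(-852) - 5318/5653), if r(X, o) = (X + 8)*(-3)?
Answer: -721997641/1204089 ≈ -599.62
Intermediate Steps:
r(X, o) = -24 - 3*X (r(X, o) = (8 + X)*(-3) = -24 - 3*X)
r(201, -133) + (-24128/(-852) - 5318/5653) = (-24 - 3*201) + (-24128/(-852) - 5318/5653) = (-24 - 603) + (-24128*(-1/852) - 5318*1/5653) = -627 + (6032/213 - 5318/5653) = -627 + 32966162/1204089 = -721997641/1204089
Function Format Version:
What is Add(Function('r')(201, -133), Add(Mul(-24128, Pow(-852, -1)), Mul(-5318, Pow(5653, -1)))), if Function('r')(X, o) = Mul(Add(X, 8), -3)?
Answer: Rational(-721997641, 1204089) ≈ -599.62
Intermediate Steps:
Function('r')(X, o) = Add(-24, Mul(-3, X)) (Function('r')(X, o) = Mul(Add(8, X), -3) = Add(-24, Mul(-3, X)))
Add(Function('r')(201, -133), Add(Mul(-24128, Pow(-852, -1)), Mul(-5318, Pow(5653, -1)))) = Add(Add(-24, Mul(-3, 201)), Add(Mul(-24128, Pow(-852, -1)), Mul(-5318, Pow(5653, -1)))) = Add(Add(-24, -603), Add(Mul(-24128, Rational(-1, 852)), Mul(-5318, Rational(1, 5653)))) = Add(-627, Add(Rational(6032, 213), Rational(-5318, 5653))) = Add(-627, Rational(32966162, 1204089)) = Rational(-721997641, 1204089)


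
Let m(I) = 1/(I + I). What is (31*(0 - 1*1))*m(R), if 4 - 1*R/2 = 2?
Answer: -31/8 ≈ -3.8750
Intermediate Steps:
R = 4 (R = 8 - 2*2 = 8 - 4 = 4)
m(I) = 1/(2*I)
(31*(0 - 1*1))*m(R) = (31*(0 - 1*1))*((½)/4) = (31*(0 - 1))*((½)*(¼)) = (31*(-1))*(⅛) = -31*⅛ = -31/8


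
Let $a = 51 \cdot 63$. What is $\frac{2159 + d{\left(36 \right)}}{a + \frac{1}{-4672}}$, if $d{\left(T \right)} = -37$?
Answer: $\frac{9913984}{15011135} \approx 0.66044$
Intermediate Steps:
$a = 3213$
$\frac{2159 + d{\left(36 \right)}}{a + \frac{1}{-4672}} = \frac{2159 - 37}{3213 + \frac{1}{-4672}} = \frac{2122}{3213 - \frac{1}{4672}} = \frac{2122}{\frac{15011135}{4672}} = 2122 \cdot \frac{4672}{15011135} = \frac{9913984}{15011135}$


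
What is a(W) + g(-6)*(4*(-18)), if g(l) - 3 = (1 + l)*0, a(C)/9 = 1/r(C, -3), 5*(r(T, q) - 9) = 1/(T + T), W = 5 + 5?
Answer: -193716/901 ≈ -215.00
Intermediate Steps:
W = 10
r(T, q) = 9 + 1/(10*T) (r(T, q) = 9 + 1/(5*(T + T)) = 9 + 1/(5*((2*T))) = 9 + (1/(2*T))/5 = 9 + 1/(10*T))
a(C) = 9/(9 + 1/(10*C))
g(l) = 3 (g(l) = 3 + (1 + l)*0 = 3 + 0 = 3)
a(W) + g(-6)*(4*(-18)) = 90*10/(1 + 90*10) + 3*(4*(-18)) = 90*10/(1 + 900) + 3*(-72) = 90*10/901 - 216 = 90*10*(1/901) - 216 = 900/901 - 216 = -193716/901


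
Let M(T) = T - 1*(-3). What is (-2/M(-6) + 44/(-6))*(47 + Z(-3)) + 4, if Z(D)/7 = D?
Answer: -508/3 ≈ -169.33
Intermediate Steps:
Z(D) = 7*D
M(T) = 3 + T (M(T) = T + 3 = 3 + T)
(-2/M(-6) + 44/(-6))*(47 + Z(-3)) + 4 = (-2/(3 - 6) + 44/(-6))*(47 + 7*(-3)) + 4 = (-2/(-3) + 44*(-1/6))*(47 - 21) + 4 = (-2*(-1/3) - 22/3)*26 + 4 = (2/3 - 22/3)*26 + 4 = -20/3*26 + 4 = -520/3 + 4 = -508/3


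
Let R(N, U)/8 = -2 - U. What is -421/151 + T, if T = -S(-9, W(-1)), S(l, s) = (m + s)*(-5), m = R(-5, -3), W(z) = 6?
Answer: 10149/151 ≈ 67.212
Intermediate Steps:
R(N, U) = -16 - 8*U (R(N, U) = 8*(-2 - U) = -16 - 8*U)
m = 8 (m = -16 - 8*(-3) = -16 + 24 = 8)
S(l, s) = -40 - 5*s (S(l, s) = (8 + s)*(-5) = -40 - 5*s)
T = 70 (T = -(-40 - 5*6) = -(-40 - 30) = -1*(-70) = 70)
-421/151 + T = -421/151 + 70 = 10149/151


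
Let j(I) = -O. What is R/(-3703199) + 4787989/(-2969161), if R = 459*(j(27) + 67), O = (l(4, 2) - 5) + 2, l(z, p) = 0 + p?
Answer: -17823549529943/10995394046039 ≈ -1.6210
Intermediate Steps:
l(z, p) = p
O = -1 (O = (2 - 5) + 2 = -3 + 2 = -1)
j(I) = 1 (j(I) = -1*(-1) = 1)
R = 31212 (R = 459*(1 + 67) = 459*68 = 31212)
R/(-3703199) + 4787989/(-2969161) = 31212/(-3703199) + 4787989/(-2969161) = 31212*(-1/3703199) + 4787989*(-1/2969161) = -31212/3703199 - 4787989/2969161 = -17823549529943/10995394046039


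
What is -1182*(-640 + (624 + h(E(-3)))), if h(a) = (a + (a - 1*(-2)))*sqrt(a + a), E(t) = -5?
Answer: 18912 + 9456*I*sqrt(10) ≈ 18912.0 + 29903.0*I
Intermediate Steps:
h(a) = sqrt(2)*sqrt(a)*(2 + 2*a) (h(a) = (a + (a + 2))*sqrt(2*a) = (a + (2 + a))*(sqrt(2)*sqrt(a)) = (2 + 2*a)*(sqrt(2)*sqrt(a)) = sqrt(2)*sqrt(a)*(2 + 2*a))
-1182*(-640 + (624 + h(E(-3)))) = -1182*(-640 + (624 + 2*sqrt(2)*sqrt(-5)*(1 - 5))) = -1182*(-640 + (624 + 2*sqrt(2)*(I*sqrt(5))*(-4))) = -1182*(-640 + (624 - 8*I*sqrt(10))) = -1182*(-16 - 8*I*sqrt(10)) = 18912 + 9456*I*sqrt(10)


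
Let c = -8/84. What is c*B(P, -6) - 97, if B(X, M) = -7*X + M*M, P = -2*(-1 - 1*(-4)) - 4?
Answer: -2249/21 ≈ -107.10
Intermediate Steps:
c = -2/21 (c = -8*1/84 = -2/21 ≈ -0.095238)
P = -10 (P = -2*(-1 + 4) - 4 = -2*3 - 4 = -6 - 4 = -10)
B(X, M) = M² - 7*X (B(X, M) = -7*X + M² = M² - 7*X)
c*B(P, -6) - 97 = -2*((-6)² - 7*(-10))/21 - 97 = -2*(36 + 70)/21 - 97 = -2/21*106 - 97 = -212/21 - 97 = -2249/21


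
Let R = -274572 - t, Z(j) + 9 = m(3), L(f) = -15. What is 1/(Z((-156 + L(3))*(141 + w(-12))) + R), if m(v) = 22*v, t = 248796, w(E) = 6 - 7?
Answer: -1/523311 ≈ -1.9109e-6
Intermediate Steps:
w(E) = -1
Z(j) = 57 (Z(j) = -9 + 22*3 = -9 + 66 = 57)
R = -523368 (R = -274572 - 1*248796 = -274572 - 248796 = -523368)
1/(Z((-156 + L(3))*(141 + w(-12))) + R) = 1/(57 - 523368) = 1/(-523311) = -1/523311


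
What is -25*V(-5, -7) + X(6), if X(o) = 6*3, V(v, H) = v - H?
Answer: -32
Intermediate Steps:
X(o) = 18
-25*V(-5, -7) + X(6) = -25*(-5 - 1*(-7)) + 18 = -25*(-5 + 7) + 18 = -25*2 + 18 = -50 + 18 = -32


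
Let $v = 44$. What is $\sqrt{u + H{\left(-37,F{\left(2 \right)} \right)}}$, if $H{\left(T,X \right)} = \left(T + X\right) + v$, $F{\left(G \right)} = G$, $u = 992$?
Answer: $\sqrt{1001} \approx 31.639$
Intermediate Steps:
$H{\left(T,X \right)} = 44 + T + X$ ($H{\left(T,X \right)} = \left(T + X\right) + 44 = 44 + T + X$)
$\sqrt{u + H{\left(-37,F{\left(2 \right)} \right)}} = \sqrt{992 + \left(44 - 37 + 2\right)} = \sqrt{992 + 9} = \sqrt{1001}$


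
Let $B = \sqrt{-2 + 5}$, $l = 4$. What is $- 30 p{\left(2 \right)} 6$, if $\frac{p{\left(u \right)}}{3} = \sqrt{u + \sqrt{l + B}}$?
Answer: $- 540 \sqrt{2 + \sqrt{4 + \sqrt{3}}} \approx -1132.0$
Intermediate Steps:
$B = \sqrt{3} \approx 1.732$
$p{\left(u \right)} = 3 \sqrt{u + \sqrt{4 + \sqrt{3}}}$
$- 30 p{\left(2 \right)} 6 = - 30 \cdot 3 \sqrt{2 + \sqrt{4 + \sqrt{3}}} \cdot 6 = - 90 \sqrt{2 + \sqrt{4 + \sqrt{3}}} \cdot 6 = - 540 \sqrt{2 + \sqrt{4 + \sqrt{3}}}$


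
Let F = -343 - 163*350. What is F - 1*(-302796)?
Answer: 245403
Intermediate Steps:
F = -57393 (F = -343 - 57050 = -57393)
F - 1*(-302796) = -57393 - 1*(-302796) = -57393 + 302796 = 245403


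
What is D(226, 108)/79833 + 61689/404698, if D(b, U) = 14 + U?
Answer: 4974191093/32308255434 ≈ 0.15396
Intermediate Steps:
D(226, 108)/79833 + 61689/404698 = (14 + 108)/79833 + 61689/404698 = 122*(1/79833) + 61689*(1/404698) = 122/79833 + 61689/404698 = 4974191093/32308255434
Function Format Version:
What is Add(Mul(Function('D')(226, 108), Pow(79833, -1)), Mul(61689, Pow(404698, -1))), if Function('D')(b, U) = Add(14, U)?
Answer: Rational(4974191093, 32308255434) ≈ 0.15396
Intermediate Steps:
Add(Mul(Function('D')(226, 108), Pow(79833, -1)), Mul(61689, Pow(404698, -1))) = Add(Mul(Add(14, 108), Pow(79833, -1)), Mul(61689, Pow(404698, -1))) = Add(Mul(122, Rational(1, 79833)), Mul(61689, Rational(1, 404698))) = Add(Rational(122, 79833), Rational(61689, 404698)) = Rational(4974191093, 32308255434)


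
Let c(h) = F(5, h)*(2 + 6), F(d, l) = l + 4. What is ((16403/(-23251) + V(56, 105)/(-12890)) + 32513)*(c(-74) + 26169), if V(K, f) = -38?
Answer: 124768466660979121/149852695 ≈ 8.3261e+8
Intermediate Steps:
F(d, l) = 4 + l
c(h) = 32 + 8*h (c(h) = (4 + h)*(2 + 6) = (4 + h)*8 = 32 + 8*h)
((16403/(-23251) + V(56, 105)/(-12890)) + 32513)*(c(-74) + 26169) = ((16403/(-23251) - 38/(-12890)) + 32513)*((32 + 8*(-74)) + 26169) = ((16403*(-1/23251) - 38*(-1/12890)) + 32513)*((32 - 592) + 26169) = ((-16403/23251 + 19/6445) + 32513)*(-560 + 26169) = (-105275566/149852695 + 32513)*25609 = (4872055396969/149852695)*25609 = 124768466660979121/149852695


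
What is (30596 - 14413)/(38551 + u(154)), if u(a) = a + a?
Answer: 16183/38859 ≈ 0.41645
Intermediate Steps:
u(a) = 2*a
(30596 - 14413)/(38551 + u(154)) = (30596 - 14413)/(38551 + 2*154) = 16183/(38551 + 308) = 16183/38859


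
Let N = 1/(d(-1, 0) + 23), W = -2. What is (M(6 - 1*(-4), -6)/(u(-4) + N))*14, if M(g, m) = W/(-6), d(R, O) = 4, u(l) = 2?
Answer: 126/55 ≈ 2.2909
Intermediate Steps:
N = 1/27 (N = 1/(4 + 23) = 1/27 ≈ 0.037037)
M(g, m) = ⅓ (M(g, m) = -2/(-6) = -2*(-⅙) = ⅓)
(M(6 - 1*(-4), -6)/(u(-4) + N))*14 = ((⅓)/(2 + 1/27))*14 = ((⅓)/(55/27))*14 = ((27/55)*(⅓))*14 = (9/55)*14 = 126/55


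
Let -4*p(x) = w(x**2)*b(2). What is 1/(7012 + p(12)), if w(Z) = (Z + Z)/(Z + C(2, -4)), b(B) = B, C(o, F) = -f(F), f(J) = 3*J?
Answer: 13/91144 ≈ 0.00014263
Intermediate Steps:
C(o, F) = -3*F
w(Z) = 2*Z/(12 + Z) (w(Z) = (Z + Z)/(Z - 3*(-4)) = (2*Z)/(Z + 12) = (2*Z)/(12 + Z) = 2*Z/(12 + Z))
p(x) = -x**2/(12 + x**2) (p(x) = -2*x**2/(12 + x**2)*2/4 = -x**2/(12 + x**2))
1/(7012 + p(12)) = 1/(7012 - 1*12**2/(12 + 12**2)) = 1/(7012 - 1*144/(12 + 144)) = 1/(7012 - 1*144/156) = 1/(7012 - 1*144*1/156) = 1/(7012 - 12/13) = 1/(91144/13) = 13/91144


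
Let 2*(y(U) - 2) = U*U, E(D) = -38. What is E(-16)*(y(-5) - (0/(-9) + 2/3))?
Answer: -1577/3 ≈ -525.67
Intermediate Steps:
y(U) = 2 + U**2/2 (y(U) = 2 + (U*U)/2 = 2 + U**2/2)
E(-16)*(y(-5) - (0/(-9) + 2/3)) = -38*((2 + (1/2)*(-5)**2) - (0/(-9) + 2/3)) = -38*((2 + (1/2)*25) - (0*(-1/9) + 2*(1/3))) = -38*((2 + 25/2) - (0 + 2/3)) = -38*(29/2 - 1*2/3) = -38*(29/2 - 2/3) = -38*83/6 = -1577/3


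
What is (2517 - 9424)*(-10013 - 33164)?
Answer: 298223539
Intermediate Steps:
(2517 - 9424)*(-10013 - 33164) = -6907*(-43177) = 298223539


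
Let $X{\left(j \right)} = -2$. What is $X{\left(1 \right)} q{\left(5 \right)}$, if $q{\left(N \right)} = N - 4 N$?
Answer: $30$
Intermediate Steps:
$q{\left(N \right)} = - 3 N$
$X{\left(1 \right)} q{\left(5 \right)} = - 2 \left(\left(-3\right) 5\right) = \left(-2\right) \left(-15\right) = 30$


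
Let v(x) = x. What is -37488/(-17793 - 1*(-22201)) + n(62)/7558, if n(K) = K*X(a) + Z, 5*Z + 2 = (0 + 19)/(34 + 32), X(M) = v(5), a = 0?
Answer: -11631235003/1374271140 ≈ -8.4636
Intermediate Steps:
X(M) = 5
Z = -113/330 (Z = -⅖ + ((0 + 19)/(34 + 32))/5 = -⅖ + (19/66)/5 = -⅖ + (19*(1/66))/5 = -⅖ + (⅕)*(19/66) = -⅖ + 19/330 = -113/330 ≈ -0.34242)
n(K) = -113/330 + 5*K (n(K) = K*5 - 113/330 = 5*K - 113/330 = -113/330 + 5*K)
-37488/(-17793 - 1*(-22201)) + n(62)/7558 = -37488/(-17793 - 1*(-22201)) + (-113/330 + 5*62)/7558 = -37488/(-17793 + 22201) + (-113/330 + 310)*(1/7558) = -37488/4408 + (102187/330)*(1/7558) = -37488*1/4408 + 102187/2494140 = -4686/551 + 102187/2494140 = -11631235003/1374271140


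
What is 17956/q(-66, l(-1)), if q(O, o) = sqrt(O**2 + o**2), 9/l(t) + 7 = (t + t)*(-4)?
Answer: 17956*sqrt(493)/1479 ≈ 269.57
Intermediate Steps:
l(t) = 9/(-7 - 8*t) (l(t) = 9/(-7 + (t + t)*(-4)) = 9/(-7 + (2*t)*(-4)) = 9/(-7 - 8*t))
17956/q(-66, l(-1)) = 17956/(sqrt((-66)**2 + (-9/(7 + 8*(-1)))**2)) = 17956/(sqrt(4356 + (-9/(7 - 8))**2)) = 17956/(sqrt(4356 + (-9/(-1))**2)) = 17956/(sqrt(4356 + (-9*(-1))**2)) = 17956/(sqrt(4356 + 9**2)) = 17956/(sqrt(4356 + 81)) = 17956/(sqrt(4437)) = 17956/((3*sqrt(493))) = 17956*(sqrt(493)/1479) = 17956*sqrt(493)/1479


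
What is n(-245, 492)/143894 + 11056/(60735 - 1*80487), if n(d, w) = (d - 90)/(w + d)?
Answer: -49119619591/87752748642 ≈ -0.55975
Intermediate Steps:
n(d, w) = (-90 + d)/(d + w)
n(-245, 492)/143894 + 11056/(60735 - 1*80487) = ((-90 - 245)/(-245 + 492))/143894 + 11056/(60735 - 1*80487) = (-335/247)*(1/143894) + 11056/(60735 - 80487) = ((1/247)*(-335))*(1/143894) + 11056/(-19752) = -335/247*1/143894 + 11056*(-1/19752) = -335/35541818 - 1382/2469 = -49119619591/87752748642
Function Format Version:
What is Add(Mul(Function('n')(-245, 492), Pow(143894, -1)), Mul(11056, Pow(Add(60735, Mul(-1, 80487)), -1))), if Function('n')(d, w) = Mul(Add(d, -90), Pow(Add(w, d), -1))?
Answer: Rational(-49119619591, 87752748642) ≈ -0.55975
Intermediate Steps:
Function('n')(d, w) = Mul(Pow(Add(d, w), -1), Add(-90, d)) (Function('n')(d, w) = Mul(Add(-90, d), Pow(Add(d, w), -1)) = Mul(Pow(Add(d, w), -1), Add(-90, d)))
Add(Mul(Function('n')(-245, 492), Pow(143894, -1)), Mul(11056, Pow(Add(60735, Mul(-1, 80487)), -1))) = Add(Mul(Mul(Pow(Add(-245, 492), -1), Add(-90, -245)), Pow(143894, -1)), Mul(11056, Pow(Add(60735, Mul(-1, 80487)), -1))) = Add(Mul(Mul(Pow(247, -1), -335), Rational(1, 143894)), Mul(11056, Pow(Add(60735, -80487), -1))) = Add(Mul(Mul(Rational(1, 247), -335), Rational(1, 143894)), Mul(11056, Pow(-19752, -1))) = Add(Mul(Rational(-335, 247), Rational(1, 143894)), Mul(11056, Rational(-1, 19752))) = Add(Rational(-335, 35541818), Rational(-1382, 2469)) = Rational(-49119619591, 87752748642)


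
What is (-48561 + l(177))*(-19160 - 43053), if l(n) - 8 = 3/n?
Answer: 178216977338/59 ≈ 3.0206e+9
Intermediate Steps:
l(n) = 8 + 3/n
(-48561 + l(177))*(-19160 - 43053) = (-48561 + (8 + 3/177))*(-19160 - 43053) = (-48561 + (8 + 3*(1/177)))*(-62213) = (-48561 + (8 + 1/59))*(-62213) = (-48561 + 473/59)*(-62213) = -2864626/59*(-62213) = 178216977338/59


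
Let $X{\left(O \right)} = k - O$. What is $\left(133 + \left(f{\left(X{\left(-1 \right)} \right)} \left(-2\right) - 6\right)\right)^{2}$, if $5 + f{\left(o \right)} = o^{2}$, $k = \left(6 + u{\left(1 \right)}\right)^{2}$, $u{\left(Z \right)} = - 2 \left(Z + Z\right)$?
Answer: $7569$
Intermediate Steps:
$u{\left(Z \right)} = - 4 Z$ ($u{\left(Z \right)} = - 2 \cdot 2 Z = - 4 Z$)
$k = 4$ ($k = \left(6 - 4\right)^{2} = 2^{2} = 4$)
$X{\left(O \right)} = 4 - O$
$f{\left(o \right)} = -5 + o^{2}$
$\left(133 + \left(f{\left(X{\left(-1 \right)} \right)} \left(-2\right) - 6\right)\right)^{2} = \left(133 + \left(\left(-5 + \left(4 - -1\right)^{2}\right) \left(-2\right) - 6\right)\right)^{2} = \left(133 + \left(\left(-5 + \left(4 + 1\right)^{2}\right) \left(-2\right) - 6\right)\right)^{2} = \left(133 + \left(\left(-5 + 5^{2}\right) \left(-2\right) - 6\right)\right)^{2} = \left(133 + \left(\left(-5 + 25\right) \left(-2\right) - 6\right)\right)^{2} = \left(133 + \left(20 \left(-2\right) - 6\right)\right)^{2} = \left(133 - 46\right)^{2} = 87^{2} = 7569$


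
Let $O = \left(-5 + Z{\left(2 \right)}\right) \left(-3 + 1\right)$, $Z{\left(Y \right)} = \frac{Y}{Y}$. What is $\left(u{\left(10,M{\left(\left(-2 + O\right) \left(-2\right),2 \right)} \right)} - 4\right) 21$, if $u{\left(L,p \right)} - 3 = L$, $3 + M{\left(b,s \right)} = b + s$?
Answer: $189$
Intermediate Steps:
$Z{\left(Y \right)} = 1$
$O = 8$ ($O = \left(-5 + 1\right) \left(-3 + 1\right) = \left(-4\right) \left(-2\right) = 8$)
$M{\left(b,s \right)} = -3 + b + s$ ($M{\left(b,s \right)} = -3 + \left(b + s\right) = -3 + b + s$)
$u{\left(L,p \right)} = 3 + L$
$\left(u{\left(10,M{\left(\left(-2 + O\right) \left(-2\right),2 \right)} \right)} - 4\right) 21 = \left(\left(3 + 10\right) - 4\right) 21 = \left(13 - 4\right) 21 = 9 \cdot 21 = 189$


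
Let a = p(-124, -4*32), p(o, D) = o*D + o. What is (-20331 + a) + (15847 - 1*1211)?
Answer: 10053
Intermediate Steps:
p(o, D) = o + D*o (p(o, D) = D*o + o = o + D*o)
a = 15748 (a = -124*(1 - 4*32) = -124*(1 - 128) = -124*(-127) = 15748)
(-20331 + a) + (15847 - 1*1211) = (-20331 + 15748) + (15847 - 1*1211) = -4583 + (15847 - 1211) = -4583 + 14636 = 10053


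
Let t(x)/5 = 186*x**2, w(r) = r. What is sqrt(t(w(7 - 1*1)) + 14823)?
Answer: 3*sqrt(5367) ≈ 219.78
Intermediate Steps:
t(x) = 930*x**2 (t(x) = 5*(186*x**2) = 930*x**2)
sqrt(t(w(7 - 1*1)) + 14823) = sqrt(930*(7 - 1*1)**2 + 14823) = sqrt(930*(7 - 1)**2 + 14823) = sqrt(930*6**2 + 14823) = sqrt(930*36 + 14823) = sqrt(33480 + 14823) = sqrt(48303) = 3*sqrt(5367)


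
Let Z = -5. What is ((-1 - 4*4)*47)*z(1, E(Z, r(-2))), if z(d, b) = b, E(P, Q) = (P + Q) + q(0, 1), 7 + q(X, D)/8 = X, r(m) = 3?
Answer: 46342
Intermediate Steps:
q(X, D) = -56 + 8*X
E(P, Q) = -56 + P + Q (E(P, Q) = (P + Q) + (-56 + 8*0) = (P + Q) + (-56 + 0) = (P + Q) - 56 = -56 + P + Q)
((-1 - 4*4)*47)*z(1, E(Z, r(-2))) = ((-1 - 4*4)*47)*(-56 - 5 + 3) = ((-1 - 16)*47)*(-58) = -17*47*(-58) = -799*(-58) = 46342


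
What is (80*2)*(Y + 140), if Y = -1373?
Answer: -197280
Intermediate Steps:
(80*2)*(Y + 140) = (80*2)*(-1373 + 140) = 160*(-1233) = -197280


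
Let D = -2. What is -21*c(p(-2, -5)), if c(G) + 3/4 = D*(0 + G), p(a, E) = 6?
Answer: 1071/4 ≈ 267.75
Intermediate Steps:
c(G) = -3/4 - 2*G (c(G) = -3/4 - 2*(0 + G) = -3/4 - 2*G)
-21*c(p(-2, -5)) = -21*(-3/4 - 2*6) = -21*(-3/4 - 12) = -21*(-51/4) = 1071/4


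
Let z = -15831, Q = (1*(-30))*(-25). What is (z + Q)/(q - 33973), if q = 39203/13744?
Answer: 207273264/466885709 ≈ 0.44395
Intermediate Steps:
q = 39203/13744 (q = 39203*(1/13744) = 39203/13744 ≈ 2.8524)
Q = 750 (Q = -30*(-25) = 750)
(z + Q)/(q - 33973) = (-15831 + 750)/(39203/13744 - 33973) = -15081/(-466885709/13744) = -15081*(-13744/466885709) = 207273264/466885709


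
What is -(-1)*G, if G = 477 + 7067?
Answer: 7544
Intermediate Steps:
G = 7544
-(-1)*G = -(-1)*7544 = -1*(-7544) = 7544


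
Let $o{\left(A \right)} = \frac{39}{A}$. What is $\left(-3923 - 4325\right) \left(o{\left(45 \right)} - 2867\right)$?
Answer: $\frac{354598016}{15} \approx 2.364 \cdot 10^{7}$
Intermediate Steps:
$\left(-3923 - 4325\right) \left(o{\left(45 \right)} - 2867\right) = \left(-3923 - 4325\right) \left(\frac{39}{45} - 2867\right) = - 8248 \left(39 \cdot \frac{1}{45} - 2867\right) = - 8248 \left(\frac{13}{15} - 2867\right) = \left(-8248\right) \left(- \frac{42992}{15}\right) = \frac{354598016}{15}$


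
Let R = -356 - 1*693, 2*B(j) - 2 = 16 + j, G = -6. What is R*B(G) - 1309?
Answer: -7603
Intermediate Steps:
B(j) = 9 + j/2 (B(j) = 1 + (16 + j)/2 = 1 + (8 + j/2) = 9 + j/2)
R = -1049 (R = -356 - 693 = -1049)
R*B(G) - 1309 = -1049*(9 + (½)*(-6)) - 1309 = -1049*(9 - 3) - 1309 = -1049*6 - 1309 = -6294 - 1309 = -7603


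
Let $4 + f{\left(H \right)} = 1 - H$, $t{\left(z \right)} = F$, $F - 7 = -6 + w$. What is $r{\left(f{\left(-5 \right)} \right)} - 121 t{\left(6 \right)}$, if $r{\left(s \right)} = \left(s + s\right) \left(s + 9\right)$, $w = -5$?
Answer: $528$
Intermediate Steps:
$F = -4$ ($F = 7 - 11 = -4$)
$t{\left(z \right)} = -4$
$f{\left(H \right)} = -3 - H$ ($f{\left(H \right)} = -4 - \left(-1 + H\right) = -3 - H$)
$r{\left(s \right)} = 2 s \left(9 + s\right)$
$r{\left(f{\left(-5 \right)} \right)} - 121 t{\left(6 \right)} = 2 \left(-3 - -5\right) \left(9 - -2\right) - -484 = 2 \left(-3 + 5\right) \left(9 + \left(-3 + 5\right)\right) + 484 = 2 \cdot 2 \left(9 + 2\right) + 484 = 2 \cdot 2 \cdot 11 + 484 = 44 + 484 = 528$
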